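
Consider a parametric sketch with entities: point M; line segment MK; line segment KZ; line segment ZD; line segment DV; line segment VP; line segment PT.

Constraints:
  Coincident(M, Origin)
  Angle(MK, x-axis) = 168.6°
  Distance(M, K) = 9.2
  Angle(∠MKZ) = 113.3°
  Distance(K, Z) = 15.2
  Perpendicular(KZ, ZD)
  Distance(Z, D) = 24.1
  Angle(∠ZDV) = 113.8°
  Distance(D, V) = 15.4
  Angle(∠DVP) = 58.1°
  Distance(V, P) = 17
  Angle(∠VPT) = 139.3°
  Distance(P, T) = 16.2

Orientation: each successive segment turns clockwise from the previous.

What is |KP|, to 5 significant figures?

13.932

M is at the origin; MK runs at 168.6° with length 9.2, so K = (-9.0185, 1.8184). ∠MKZ = 113.3° gives KZ at 101.90° from the x-axis; with |KZ| = 15.2, Z = (-12.153, 16.692). KZ is perpendicular to ZD, so ZD runs at 11.900°; with |ZD| = 24.1, D = (11.429, 21.661). ∠ZDV = 113.8° gives DV at -54.300° from the x-axis; with |DV| = 15.4, V = (20.416, 9.1552). ∠DVP = 58.1° gives VP at -176.20° from the x-axis; with |VP| = 17.0, P = (3.4532, 8.0286). Then |KP| = |P − K| = 13.932.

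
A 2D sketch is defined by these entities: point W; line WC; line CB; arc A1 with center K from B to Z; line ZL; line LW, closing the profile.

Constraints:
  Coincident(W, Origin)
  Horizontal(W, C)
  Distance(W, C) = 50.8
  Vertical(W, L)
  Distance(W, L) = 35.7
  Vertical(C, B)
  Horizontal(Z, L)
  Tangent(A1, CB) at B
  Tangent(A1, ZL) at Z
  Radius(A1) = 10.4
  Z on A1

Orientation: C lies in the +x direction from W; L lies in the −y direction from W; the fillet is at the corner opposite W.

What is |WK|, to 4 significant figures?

47.67

W is at the origin; W and C share the same y with |WC| = 50.8 and C on the +x side, so C = (50.80, 0.000). W and L share the same x with |WL| = 35.7 and L on the −y side, so L = (0.000, -35.70). The virtual corner opposite W is at (50.80, -35.70). The tangent condition forces KB to be normal to CB and since A1 is tangent to ZL there, KZ ⟂ ZL, with radius 10.4, so the center K sits 10.4 in from both sides at K = (40.40, -25.30). Then |WK| = |K − W| = 47.67.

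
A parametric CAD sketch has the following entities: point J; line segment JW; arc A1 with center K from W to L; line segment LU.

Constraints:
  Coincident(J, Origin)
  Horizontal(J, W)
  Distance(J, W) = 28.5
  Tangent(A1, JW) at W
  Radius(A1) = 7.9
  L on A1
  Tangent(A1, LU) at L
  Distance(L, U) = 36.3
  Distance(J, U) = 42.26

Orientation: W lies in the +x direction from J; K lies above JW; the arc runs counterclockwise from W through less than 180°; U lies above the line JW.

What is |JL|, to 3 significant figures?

36.9

J is at the origin; J and W share the same y with |JW| = 28.5 and W on the +x side, so W = (28.5, 0.00). The tangent condition forces KW to be normal to JW, so K = W + (0, 7.9) = (28.5, 7.90). Since KL ⟂ LU (tangency), |KU| = √(7.9² + 36.3²) = 37.1 regardless of where L sits on A1. So U lies on both circle(J, 42.26) and circle(K, 37.1); the above-JW intersection is U = (11.2, 40.8). L is the foot of the tangent from U: L = (34.5, 13.0).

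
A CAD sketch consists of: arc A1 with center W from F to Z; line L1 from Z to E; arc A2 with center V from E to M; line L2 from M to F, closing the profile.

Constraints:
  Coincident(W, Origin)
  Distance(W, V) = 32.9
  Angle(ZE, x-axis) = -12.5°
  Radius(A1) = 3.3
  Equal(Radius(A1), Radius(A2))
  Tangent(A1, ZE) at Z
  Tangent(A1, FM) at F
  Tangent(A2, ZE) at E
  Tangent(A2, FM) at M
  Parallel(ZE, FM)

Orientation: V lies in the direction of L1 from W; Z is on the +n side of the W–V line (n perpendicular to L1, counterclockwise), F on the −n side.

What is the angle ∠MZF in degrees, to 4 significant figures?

78.66°

Tangency of A1 to both parallel lines with radius 3.3 puts Z and F at W ± 3.3·n: Z = (0.7143, 3.222), F = (-0.7143, -3.222). Equal radii place E and M the same way about V: E = V + 3.3·n = (32.83, -3.899), M = V − 3.3·n = (31.41, -10.34). Then cos ∠MZF = ZM·ZF / (|ZM||ZF|), giving 78.66°.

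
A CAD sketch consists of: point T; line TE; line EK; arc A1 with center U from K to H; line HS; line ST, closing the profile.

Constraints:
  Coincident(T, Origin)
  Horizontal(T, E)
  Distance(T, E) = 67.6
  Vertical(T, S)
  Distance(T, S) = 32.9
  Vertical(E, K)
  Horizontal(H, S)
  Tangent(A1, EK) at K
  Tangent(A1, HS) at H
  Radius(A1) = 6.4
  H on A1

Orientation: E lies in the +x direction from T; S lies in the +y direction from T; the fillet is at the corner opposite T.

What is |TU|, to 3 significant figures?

66.7

T is at the origin; T and E share the same y with |TE| = 67.6 and E on the +x side, so E = (67.6, 0.00). TS is vertical with |TS| = 32.9 and S on the +y side, so S = (0.00, 32.9). The virtual corner opposite T is at (67.6, 32.9). A1 meets EK tangentially, so UK is at right angles to EK and since A1 is tangent to HS there, UH ⟂ HS, with radius 6.4, so the center U sits 6.4 in from both sides at U = (61.2, 26.5). Then |TU| = |U − T| = 66.7.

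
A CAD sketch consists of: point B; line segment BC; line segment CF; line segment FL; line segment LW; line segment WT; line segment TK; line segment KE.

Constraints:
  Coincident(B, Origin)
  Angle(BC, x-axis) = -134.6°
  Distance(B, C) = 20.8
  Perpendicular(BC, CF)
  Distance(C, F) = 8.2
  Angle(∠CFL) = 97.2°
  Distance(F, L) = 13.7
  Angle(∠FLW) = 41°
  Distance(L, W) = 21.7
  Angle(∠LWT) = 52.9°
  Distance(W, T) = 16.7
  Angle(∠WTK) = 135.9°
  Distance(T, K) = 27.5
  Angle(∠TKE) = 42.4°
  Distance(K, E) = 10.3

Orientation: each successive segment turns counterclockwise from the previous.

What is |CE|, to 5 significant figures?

26.238

B is at the origin; BC runs at -134.6° with length 20.8, so C = (-14.605, -14.810). BC is perpendicular to CF, so CF runs at -44.600°; with |CF| = 8.2, F = (-8.7662, -20.568). ∠CFL = 97.2° gives FL at 38.200° from the x-axis; with |FL| = 13.7, L = (2.0001, -12.096). ∠FLW = 41.0° gives LW at 177.20° from the x-axis; with |LW| = 21.7, W = (-19.674, -11.036). ∠LWT = 52.9° gives WT at -55.700° from the x-axis; with |WT| = 16.7, T = (-10.263, -24.831). ∠WTK = 135.9° gives TK at -11.600° from the x-axis; with |TK| = 27.5, K = (16.675, -30.361). ∠TKE = 42.4° gives KE at 126.00° from the x-axis; with |KE| = 10.3, E = (10.621, -22.028). Then |CE| = |E − C| = 26.238.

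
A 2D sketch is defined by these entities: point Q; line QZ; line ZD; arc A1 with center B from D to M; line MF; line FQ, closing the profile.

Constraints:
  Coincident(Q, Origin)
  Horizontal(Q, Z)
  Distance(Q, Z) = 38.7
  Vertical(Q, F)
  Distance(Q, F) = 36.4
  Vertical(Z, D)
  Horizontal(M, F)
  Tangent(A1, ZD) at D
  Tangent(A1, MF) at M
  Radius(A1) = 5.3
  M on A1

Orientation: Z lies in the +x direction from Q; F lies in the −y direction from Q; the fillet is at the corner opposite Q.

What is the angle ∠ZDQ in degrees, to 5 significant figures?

51.214°

Q is at the origin; QZ is horizontal with |QZ| = 38.7 and Z on the +x side, so Z = (38.700, 0.0000). Q and F share the same x with |QF| = 36.4 and F on the −y side, so F = (0.0000, -36.400). The virtual corner opposite Q is at (38.700, -36.400). The tangent condition forces BD to be normal to ZD and the tangent condition forces BM to be normal to MF, with radius 5.3, so the center B sits 5.3 in from both sides at B = (33.400, -31.100). That places the tangent points at D = (38.700, -31.100) on ZD and M = (33.400, -36.400) on MF. Then cos ∠ZDQ = DZ·DQ / (|DZ||DQ|), giving 51.214°.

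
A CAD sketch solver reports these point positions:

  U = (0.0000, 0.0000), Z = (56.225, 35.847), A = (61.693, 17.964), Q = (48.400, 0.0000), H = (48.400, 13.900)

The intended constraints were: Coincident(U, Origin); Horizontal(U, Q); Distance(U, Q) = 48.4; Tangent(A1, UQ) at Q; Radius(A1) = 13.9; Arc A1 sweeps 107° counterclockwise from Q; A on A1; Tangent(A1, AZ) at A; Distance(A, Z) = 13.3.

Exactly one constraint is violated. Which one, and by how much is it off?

Distance(A, Z) = 13.3 — off by 5.40.

U = (0.00, 0.00) ✓; U.y = 0.00, Q.y = 0.00 ✓; |UQ| = 48.40 ✓; ∠(HQ, QU) = 90.00° ✓; |HQ| = 13.90 ✓; bearing(H→A) − bearing(H→Q) = 107.0° ✓; |HA| = 13.90 ✓; ∠(HA, AZ) = 90.00° ✓; |AZ| = 18.70 ✗.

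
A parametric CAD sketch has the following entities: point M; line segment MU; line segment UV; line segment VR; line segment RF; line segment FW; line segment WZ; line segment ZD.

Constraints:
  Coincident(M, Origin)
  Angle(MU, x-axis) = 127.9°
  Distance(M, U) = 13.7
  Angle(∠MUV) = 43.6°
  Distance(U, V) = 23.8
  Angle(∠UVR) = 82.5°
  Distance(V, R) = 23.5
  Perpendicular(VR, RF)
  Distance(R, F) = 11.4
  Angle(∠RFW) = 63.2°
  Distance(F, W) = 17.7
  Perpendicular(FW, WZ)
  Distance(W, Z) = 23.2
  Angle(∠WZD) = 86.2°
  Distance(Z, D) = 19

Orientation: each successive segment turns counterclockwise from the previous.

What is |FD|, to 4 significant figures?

21.98

The perpendicularity gives WZ at right angles to FW, so WZ runs at -61.40°; with |WZ| = 23.2, Z = (7.916, -29.58). ∠WZD = 86.2° gives ZD at 32.40° from the x-axis; with |ZD| = 19.0, D = (23.96, -19.40). Then |FD| = |D − F| = 21.98.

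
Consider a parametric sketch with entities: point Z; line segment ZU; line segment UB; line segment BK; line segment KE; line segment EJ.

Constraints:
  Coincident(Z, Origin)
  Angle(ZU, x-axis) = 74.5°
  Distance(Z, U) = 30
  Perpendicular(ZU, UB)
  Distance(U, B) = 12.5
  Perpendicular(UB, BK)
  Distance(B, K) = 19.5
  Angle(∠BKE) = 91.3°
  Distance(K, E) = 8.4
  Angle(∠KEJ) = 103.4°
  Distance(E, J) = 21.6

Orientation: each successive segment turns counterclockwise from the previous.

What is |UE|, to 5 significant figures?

20.113

Z is at the origin; ZU runs at 74.5° with length 30.0, so U = (8.0172, 28.909). The perpendicularity gives UB at right angles to ZU, so UB runs at 164.50°; with |UB| = 12.5, B = (-4.0282, 32.249). UB is perpendicular to BK, so BK runs at -105.50°; with |BK| = 19.5, K = (-9.2394, 13.459). ∠BKE = 91.3° gives KE at -16.800° from the x-axis; with |KE| = 8.4, E = (-1.1979, 11.031). Then |UE| = |E − U| = 20.113.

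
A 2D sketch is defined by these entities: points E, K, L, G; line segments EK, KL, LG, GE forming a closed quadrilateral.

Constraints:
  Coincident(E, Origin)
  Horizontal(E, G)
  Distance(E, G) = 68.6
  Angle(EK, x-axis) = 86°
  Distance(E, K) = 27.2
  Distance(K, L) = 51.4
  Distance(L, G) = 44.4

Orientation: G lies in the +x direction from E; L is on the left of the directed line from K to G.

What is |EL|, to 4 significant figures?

65.72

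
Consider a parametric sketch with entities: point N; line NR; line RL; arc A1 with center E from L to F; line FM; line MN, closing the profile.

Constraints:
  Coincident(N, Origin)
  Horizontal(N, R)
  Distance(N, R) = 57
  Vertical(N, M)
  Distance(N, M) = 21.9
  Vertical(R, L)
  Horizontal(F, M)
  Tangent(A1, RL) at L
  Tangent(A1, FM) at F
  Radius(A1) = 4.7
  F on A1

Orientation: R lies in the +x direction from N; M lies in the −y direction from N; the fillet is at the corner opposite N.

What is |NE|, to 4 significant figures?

55.06

NM is vertical with |NM| = 21.9 and M on the −y side, so M = (0.000, -21.90). The virtual corner opposite N is at (57.00, -21.90). Tangency of A1 to RL means the radius EL is perpendicular to RL and tangency of A1 to FM means the radius EF is perpendicular to FM, with radius 4.7, so the center E sits 4.7 in from both sides at E = (52.30, -17.20). Then |NE| = |E − N| = 55.06.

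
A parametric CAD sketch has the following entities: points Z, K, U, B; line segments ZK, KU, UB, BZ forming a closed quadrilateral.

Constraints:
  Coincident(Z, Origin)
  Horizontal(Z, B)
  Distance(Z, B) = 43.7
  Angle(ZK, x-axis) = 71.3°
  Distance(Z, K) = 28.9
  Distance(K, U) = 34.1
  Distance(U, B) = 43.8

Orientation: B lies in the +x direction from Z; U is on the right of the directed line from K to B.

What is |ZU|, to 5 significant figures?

5.5173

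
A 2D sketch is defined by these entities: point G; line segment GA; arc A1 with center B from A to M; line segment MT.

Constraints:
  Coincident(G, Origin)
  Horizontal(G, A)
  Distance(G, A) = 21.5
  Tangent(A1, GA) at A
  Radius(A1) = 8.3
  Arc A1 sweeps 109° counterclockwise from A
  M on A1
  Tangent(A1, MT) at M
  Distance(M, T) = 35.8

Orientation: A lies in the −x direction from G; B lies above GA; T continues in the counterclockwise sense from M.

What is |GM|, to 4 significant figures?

17.53

G is at the origin; GA is horizontal with |GA| = 21.5 and A on the −x side, so A = (-21.50, 0.000). A1 meets GA tangentially, so BA is at right angles to GA, so B = A + (0, 8.3) = (-21.50, 8.300). On A1, A sits at bearing -90° from B; a 109° counterclockwise sweep puts M at bearing 19°, so M = B + 8.3·(cos 19°, sin 19°) = (-13.65, 11.00). Then |GM| = |M − G| = 17.53.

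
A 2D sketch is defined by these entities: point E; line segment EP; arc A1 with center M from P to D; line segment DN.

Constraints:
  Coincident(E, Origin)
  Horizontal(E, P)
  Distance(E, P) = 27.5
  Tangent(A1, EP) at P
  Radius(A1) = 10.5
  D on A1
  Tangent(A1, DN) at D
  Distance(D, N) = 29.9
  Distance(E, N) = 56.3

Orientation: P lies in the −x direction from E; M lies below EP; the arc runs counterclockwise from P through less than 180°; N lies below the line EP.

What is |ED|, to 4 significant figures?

39.22

Checks: |EP| = 27.50 ✓; |MD| = 10.50 ✓; ∠(MD, DN) = 90.00° ✓; |DN| = 29.90 ✓; |EN| = 56.30 ✓.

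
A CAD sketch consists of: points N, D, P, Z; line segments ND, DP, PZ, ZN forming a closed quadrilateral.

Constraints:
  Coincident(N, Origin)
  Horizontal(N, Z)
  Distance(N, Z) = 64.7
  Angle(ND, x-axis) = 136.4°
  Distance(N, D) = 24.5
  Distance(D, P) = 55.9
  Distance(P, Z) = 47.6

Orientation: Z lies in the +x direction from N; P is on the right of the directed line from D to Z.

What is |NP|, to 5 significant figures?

31.401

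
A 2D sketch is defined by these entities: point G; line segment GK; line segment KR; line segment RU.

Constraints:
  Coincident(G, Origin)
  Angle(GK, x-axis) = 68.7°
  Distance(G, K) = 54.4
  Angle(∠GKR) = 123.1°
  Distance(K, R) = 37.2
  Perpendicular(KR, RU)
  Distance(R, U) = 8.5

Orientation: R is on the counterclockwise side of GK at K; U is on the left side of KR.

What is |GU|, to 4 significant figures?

76.49

∠GKR = 123.1°, so KR runs at 68.7° + (180° − 123.1°) = 125.6° from the x-axis; with |KR| = 37.2, R = K + 37.2·(cos 125.6°, sin 125.6°) = (-1.894, 80.93). KR ⟂ RU; with |RU| = 8.5 on the left of KR, U = R + 8.5·(-0.8131, -0.5821) = (-8.805, 75.98). Then |GU| = |U − G| = 76.49.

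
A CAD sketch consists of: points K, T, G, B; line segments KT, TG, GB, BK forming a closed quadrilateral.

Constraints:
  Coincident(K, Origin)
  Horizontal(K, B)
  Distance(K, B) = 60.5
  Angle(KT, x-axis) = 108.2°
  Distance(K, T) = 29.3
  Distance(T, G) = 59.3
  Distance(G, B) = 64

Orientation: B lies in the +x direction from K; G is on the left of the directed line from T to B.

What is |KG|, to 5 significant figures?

72.808

Checks: |TG| = 59.30 ✓; |GB| = 64.00 ✓.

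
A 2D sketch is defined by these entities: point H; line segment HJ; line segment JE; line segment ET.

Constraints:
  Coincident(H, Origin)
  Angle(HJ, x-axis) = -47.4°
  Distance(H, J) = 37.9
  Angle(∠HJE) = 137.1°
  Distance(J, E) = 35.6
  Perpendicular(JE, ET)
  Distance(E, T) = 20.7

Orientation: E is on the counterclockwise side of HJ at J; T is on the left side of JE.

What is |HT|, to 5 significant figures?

63.568

H is at the origin; HJ runs at -47.4° with length 37.9, so J = 37.9·(cos -47.4°, sin -47.4°) = (25.654, -27.898). ∠HJE = 137.1°, so JE runs at -47.4° + (180° − 137.1°) = -4.5000° from the x-axis; with |JE| = 35.6, E = J + 35.6·(cos -4.5000°, sin -4.5000°) = (61.144, -30.691). JE ⟂ ET; with |ET| = 20.7 on the left of JE, T = E + 20.7·(0.078459, 0.99692) = (62.768, -10.055). Then |HT| = |T − H| = 63.568.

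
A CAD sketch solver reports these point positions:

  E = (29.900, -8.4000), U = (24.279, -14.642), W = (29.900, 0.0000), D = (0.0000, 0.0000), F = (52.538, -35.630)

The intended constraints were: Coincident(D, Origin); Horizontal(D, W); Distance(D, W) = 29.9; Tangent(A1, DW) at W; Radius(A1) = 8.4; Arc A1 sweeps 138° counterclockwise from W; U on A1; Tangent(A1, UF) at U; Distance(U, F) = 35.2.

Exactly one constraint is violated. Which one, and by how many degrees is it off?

Tangent(A1, UF) at U — off by 5.40°.

D = (0.00, 0.00) ✓; D.y = 0.00, W.y = 0.00 ✓; |DW| = 29.90 ✓; ∠(EW, WD) = 90.00° ✓; |EW| = 8.400 ✓; bearing(E→U) − bearing(E→W) = 138.0° ✓; |EU| = 8.400 ✓; ∠(EU, UF) = 84.60° ✗; |UF| = 35.20 ✓.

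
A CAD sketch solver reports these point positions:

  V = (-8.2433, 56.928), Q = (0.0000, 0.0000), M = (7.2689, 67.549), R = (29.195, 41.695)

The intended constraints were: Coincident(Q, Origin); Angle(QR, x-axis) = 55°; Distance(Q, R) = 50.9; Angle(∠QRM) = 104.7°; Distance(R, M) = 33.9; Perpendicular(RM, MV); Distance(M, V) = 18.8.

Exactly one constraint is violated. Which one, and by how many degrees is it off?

Perpendicular(RM, MV) — off by 5.90°.

Q = (0.00, 0.00) ✓; QR at 55.00° ✓; |QR| = 50.90 ✓; ∠QRM = 104.7° ✓; |RM| = 33.90 ✓; ∠(RM, MV) = 84.10° ✗; |MV| = 18.80 ✓.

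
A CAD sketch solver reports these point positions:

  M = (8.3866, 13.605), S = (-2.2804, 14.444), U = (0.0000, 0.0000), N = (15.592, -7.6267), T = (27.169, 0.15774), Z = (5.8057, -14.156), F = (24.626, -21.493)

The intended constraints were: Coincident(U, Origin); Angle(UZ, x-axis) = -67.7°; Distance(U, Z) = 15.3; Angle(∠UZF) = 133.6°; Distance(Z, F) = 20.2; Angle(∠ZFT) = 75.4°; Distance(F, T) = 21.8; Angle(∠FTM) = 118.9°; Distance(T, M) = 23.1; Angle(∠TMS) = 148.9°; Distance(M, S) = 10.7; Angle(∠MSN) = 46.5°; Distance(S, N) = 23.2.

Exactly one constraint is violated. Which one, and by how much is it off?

Distance(S, N) = 23.2 — off by 5.20.

U = (0.00, 0.00) ✓; UZ at -67.70° ✓; |UZ| = 15.30 ✓; ∠UZF = 133.6° ✓; |ZF| = 20.20 ✓; ∠ZFT = 75.40° ✓; |FT| = 21.80 ✓; ∠FTM = 118.9° ✓; |TM| = 23.10 ✓; ∠TMS = 148.9° ✓; |MS| = 10.70 ✓; ∠MSN = 46.50° ✓; |SN| = 28.40 ✗.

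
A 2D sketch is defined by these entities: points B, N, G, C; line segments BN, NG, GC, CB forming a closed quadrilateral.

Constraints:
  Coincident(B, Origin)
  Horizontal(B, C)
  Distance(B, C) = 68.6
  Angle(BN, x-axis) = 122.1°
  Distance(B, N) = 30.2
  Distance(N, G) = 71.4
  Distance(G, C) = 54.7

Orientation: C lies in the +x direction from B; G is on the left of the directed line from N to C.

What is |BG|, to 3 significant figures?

72.2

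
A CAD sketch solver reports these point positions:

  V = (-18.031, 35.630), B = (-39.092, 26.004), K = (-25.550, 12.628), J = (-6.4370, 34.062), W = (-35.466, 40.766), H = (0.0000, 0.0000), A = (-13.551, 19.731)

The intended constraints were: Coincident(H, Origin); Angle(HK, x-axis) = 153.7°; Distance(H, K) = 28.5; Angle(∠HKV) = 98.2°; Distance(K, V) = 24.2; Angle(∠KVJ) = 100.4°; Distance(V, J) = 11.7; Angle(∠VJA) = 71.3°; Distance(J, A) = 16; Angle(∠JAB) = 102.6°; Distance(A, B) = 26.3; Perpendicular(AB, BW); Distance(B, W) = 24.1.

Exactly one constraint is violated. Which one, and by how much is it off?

Distance(B, W) = 24.1 — off by 8.90.

H = (0.00, 0.00) ✓; HK at 153.7° ✓; |HK| = 28.50 ✓; ∠HKV = 98.20° ✓; |KV| = 24.20 ✓; ∠KVJ = 100.4° ✓; |VJ| = 11.70 ✓; ∠VJA = 71.30° ✓; |JA| = 16.00 ✓; ∠JAB = 102.6° ✓; |AB| = 26.30 ✓; ∠(AB, BW) = 90.00° ✓; |BW| = 15.20 ✗.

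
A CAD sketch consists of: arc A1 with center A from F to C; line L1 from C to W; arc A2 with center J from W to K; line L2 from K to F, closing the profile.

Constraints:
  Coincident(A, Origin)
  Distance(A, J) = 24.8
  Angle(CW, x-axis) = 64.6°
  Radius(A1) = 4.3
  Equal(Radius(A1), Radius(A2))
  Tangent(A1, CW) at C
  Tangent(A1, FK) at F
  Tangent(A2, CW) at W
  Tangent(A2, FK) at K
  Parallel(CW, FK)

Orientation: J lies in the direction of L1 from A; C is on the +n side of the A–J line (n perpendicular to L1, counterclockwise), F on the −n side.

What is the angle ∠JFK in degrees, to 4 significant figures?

9.837°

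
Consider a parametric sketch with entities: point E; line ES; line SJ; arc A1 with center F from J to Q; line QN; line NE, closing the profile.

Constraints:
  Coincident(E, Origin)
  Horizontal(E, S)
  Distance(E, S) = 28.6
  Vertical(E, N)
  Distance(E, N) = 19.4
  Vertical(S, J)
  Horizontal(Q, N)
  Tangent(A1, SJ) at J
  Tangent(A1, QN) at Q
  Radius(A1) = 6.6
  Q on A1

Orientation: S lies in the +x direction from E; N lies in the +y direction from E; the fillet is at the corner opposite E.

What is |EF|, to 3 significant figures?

25.5

E is at the origin; ES is horizontal with |ES| = 28.6 and S on the +x side, so S = (28.6, 0.00). E and N share the same x with |EN| = 19.4 and N on the +y side, so N = (0.00, 19.4). The virtual corner opposite E is at (28.6, 19.4). A1 meets SJ tangentially, so FJ is at right angles to SJ and the tangent condition forces FQ to be normal to QN, with radius 6.6, so the center F sits 6.6 in from both sides at F = (22.0, 12.8). Then |EF| = |F − E| = 25.5.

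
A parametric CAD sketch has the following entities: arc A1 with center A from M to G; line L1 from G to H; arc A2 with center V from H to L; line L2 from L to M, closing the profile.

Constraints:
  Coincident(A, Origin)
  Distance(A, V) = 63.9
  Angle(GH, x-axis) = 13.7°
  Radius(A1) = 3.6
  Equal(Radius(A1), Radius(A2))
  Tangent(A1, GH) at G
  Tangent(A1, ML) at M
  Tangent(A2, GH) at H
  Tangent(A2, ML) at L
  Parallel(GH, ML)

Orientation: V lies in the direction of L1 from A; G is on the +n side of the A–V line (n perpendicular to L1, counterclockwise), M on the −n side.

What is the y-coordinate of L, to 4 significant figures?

11.64

The slot axis is L1's direction at 13.7°, so u = (cos 13.7°, sin 13.7°) = (0.9715, 0.2368) and n = (−sin 13.7°, cos 13.7°) = (-0.2368, 0.9715). A is at the origin and V lies 63.9 along u from A, so V = 63.9·u = (62.08, 15.13). Tangency of A1 to both parallel lines with radius 3.6 puts G and M at A ± 3.6·n: G = (-0.8526, 3.498), M = (0.8526, -3.498). Equal radii place H and L the same way about V: H = V + 3.6·n = (61.23, 18.63), L = V − 3.6·n = (62.93, 11.64). So L.y = 11.64.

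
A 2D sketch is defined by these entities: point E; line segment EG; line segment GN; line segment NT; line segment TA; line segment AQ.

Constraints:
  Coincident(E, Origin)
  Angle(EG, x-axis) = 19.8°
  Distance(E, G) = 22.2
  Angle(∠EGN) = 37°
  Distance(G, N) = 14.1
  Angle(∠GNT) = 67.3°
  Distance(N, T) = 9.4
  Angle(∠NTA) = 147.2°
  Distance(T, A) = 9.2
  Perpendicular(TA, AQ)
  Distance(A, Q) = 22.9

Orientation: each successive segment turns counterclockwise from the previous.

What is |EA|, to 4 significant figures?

14.85

E is at the origin; EG runs at 19.8° with length 22.2, so G = (20.89, 7.520). ∠EGN = 37.0° gives GN at 162.8° from the x-axis; with |GN| = 14.1, N = (7.418, 11.69). ∠GNT = 67.3° gives NT at -84.50° from the x-axis; with |NT| = 9.4, T = (8.319, 2.333). ∠NTA = 147.2° gives TA at -51.70° from the x-axis; with |TA| = 9.2, A = (14.02, -4.887). Then |EA| = |A − E| = 14.85.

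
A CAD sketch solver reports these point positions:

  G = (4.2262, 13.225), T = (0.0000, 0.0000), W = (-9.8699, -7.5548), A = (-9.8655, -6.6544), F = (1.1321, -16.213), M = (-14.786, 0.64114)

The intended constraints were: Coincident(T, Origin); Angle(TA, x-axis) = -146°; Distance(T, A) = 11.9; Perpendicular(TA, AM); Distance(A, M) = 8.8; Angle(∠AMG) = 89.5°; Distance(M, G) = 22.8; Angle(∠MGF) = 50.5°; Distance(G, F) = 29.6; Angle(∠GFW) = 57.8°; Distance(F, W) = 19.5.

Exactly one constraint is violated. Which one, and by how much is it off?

Distance(F, W) = 19.5 — off by 5.50.

T = (0.00, 0.00) ✓; TA at -146.0° ✓; |TA| = 11.90 ✓; ∠(TA, AM) = 90.00° ✓; |AM| = 8.800 ✓; ∠AMG = 89.50° ✓; |MG| = 22.80 ✓; ∠MGF = 50.50° ✓; |GF| = 29.60 ✓; ∠GFW = 57.80° ✓; |FW| = 14.00 ✗.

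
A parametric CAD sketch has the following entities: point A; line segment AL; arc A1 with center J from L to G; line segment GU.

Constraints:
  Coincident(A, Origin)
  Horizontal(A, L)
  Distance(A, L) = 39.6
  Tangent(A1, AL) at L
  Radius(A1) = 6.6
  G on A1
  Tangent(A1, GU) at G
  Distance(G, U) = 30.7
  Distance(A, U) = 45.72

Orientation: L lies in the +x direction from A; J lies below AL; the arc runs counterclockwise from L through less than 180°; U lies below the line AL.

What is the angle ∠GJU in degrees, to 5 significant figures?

77.867°

A is at the origin; AL is horizontal with |AL| = 39.6 and L on the +x side, so L = (39.600, 0.0000). The tangent condition forces JL to be normal to AL, so J = L + (0, -6.6) = (39.600, -6.6000). Since JG ⟂ GU (tangency), |JU| = √(6.6² + 30.7²) = 31.401 regardless of where G sits on A1. So U lies on both circle(A, 45.72) and circle(J, 31.401); the below-AL intersection is U = (28.309, -35.901). G is the foot of the tangent from U: G = (33.080, -5.5743).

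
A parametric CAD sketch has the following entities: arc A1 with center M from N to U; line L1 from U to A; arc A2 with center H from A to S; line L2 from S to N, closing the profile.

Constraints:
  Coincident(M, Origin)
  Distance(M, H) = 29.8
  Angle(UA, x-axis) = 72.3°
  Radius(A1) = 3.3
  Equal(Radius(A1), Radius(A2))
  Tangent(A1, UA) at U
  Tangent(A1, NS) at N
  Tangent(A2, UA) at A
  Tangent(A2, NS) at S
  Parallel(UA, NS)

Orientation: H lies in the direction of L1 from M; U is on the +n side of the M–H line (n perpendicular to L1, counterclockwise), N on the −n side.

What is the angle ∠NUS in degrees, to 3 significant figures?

77.5°

The slot axis is L1's direction at 72.3°, so u = (cos 72.3°, sin 72.3°) = (0.304, 0.953) and n = (−sin 72.3°, cos 72.3°) = (-0.953, 0.304). M is at the origin and H lies 29.8 along u from M, so H = 29.8·u = (9.06, 28.4). Tangency of A1 to both parallel lines with radius 3.3 puts U and N at M ± 3.3·n: U = (-3.14, 1.00), N = (3.14, -1.00). Equal radii place A and S the same way about H: A = H + 3.3·n = (5.92, 29.4), S = H − 3.3·n = (12.2, 27.4). Then cos ∠NUS = UN·US / (|UN||US|), giving 77.5°.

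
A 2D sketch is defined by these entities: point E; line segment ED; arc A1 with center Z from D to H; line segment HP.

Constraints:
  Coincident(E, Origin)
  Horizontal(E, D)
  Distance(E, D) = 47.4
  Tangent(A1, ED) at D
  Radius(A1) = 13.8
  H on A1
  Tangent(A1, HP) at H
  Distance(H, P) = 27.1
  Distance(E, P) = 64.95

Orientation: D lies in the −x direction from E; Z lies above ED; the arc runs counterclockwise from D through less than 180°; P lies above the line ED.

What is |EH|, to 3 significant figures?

40.5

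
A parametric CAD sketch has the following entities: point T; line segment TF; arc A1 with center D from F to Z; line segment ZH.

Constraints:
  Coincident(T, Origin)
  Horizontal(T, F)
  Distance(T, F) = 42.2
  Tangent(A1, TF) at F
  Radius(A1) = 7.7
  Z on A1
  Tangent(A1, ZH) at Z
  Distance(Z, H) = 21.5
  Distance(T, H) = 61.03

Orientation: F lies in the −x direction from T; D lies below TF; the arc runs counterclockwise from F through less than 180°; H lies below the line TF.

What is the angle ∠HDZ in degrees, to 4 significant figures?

70.30°

T is at the origin; T and F share the same y with |TF| = 42.2 and F on the −x side, so F = (-42.20, 0.000). Tangency of A1 to TF means the radius DF is perpendicular to TF, so D = F + (0, -7.7) = (-42.20, -7.700). Since DZ ⟂ ZH (tangency), |DH| = √(7.7² + 21.5²) = 22.84 regardless of where Z sits on A1. So H lies on both circle(T, 61.03) and circle(D, 22.84); the below-TF intersection is H = (-54.88, -26.69). Z is the foot of the tangent from H: Z = (-49.67, -5.833).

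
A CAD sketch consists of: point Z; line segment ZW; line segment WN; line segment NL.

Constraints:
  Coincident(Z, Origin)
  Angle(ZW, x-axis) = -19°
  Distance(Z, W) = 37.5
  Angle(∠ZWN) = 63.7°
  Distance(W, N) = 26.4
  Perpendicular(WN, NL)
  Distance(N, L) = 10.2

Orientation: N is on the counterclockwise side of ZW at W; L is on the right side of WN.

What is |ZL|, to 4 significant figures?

44.90

Z is at the origin; ZW runs at -19.0° with length 37.5, so W = 37.5·(cos -19.0°, sin -19.0°) = (35.46, -12.21). ∠ZWN = 63.7°, so WN runs at -19.0° + (180° − 63.7°) = 97.30° from the x-axis; with |WN| = 26.4, N = W + 26.4·(cos 97.30°, sin 97.30°) = (32.10, 13.98). WN is perpendicular to NL; with |NL| = 10.2 on the right of WN, L = N + 10.2·(0.9919, 0.1271) = (42.22, 15.27). Then |ZL| = |L − Z| = 44.90.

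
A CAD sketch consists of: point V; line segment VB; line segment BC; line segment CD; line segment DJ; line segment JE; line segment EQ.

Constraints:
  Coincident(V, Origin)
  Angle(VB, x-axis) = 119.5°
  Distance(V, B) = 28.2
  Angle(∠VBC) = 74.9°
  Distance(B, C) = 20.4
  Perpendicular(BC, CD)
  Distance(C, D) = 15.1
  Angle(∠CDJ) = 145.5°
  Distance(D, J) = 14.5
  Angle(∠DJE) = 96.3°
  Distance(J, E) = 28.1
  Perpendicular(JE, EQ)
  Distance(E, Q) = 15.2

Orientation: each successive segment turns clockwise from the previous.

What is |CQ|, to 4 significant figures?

25.80

V is at the origin; VB runs at 119.5° with length 28.2, so B = (-13.89, 24.54). ∠VBC = 74.9° gives BC at 14.40° from the x-axis; with |BC| = 20.4, C = (5.873, 29.62). BC ⟂ CD, so CD runs at -75.60°; with |CD| = 15.1, D = (9.628, 14.99). ∠CDJ = 145.5° gives DJ at -110.1° from the x-axis; with |DJ| = 14.5, J = (4.645, 1.375). ∠DJE = 96.3° gives JE at 166.2° from the x-axis; with |JE| = 28.1, E = (-22.64, 8.078). JE is perpendicular to EQ, so EQ runs at 76.20°; with |EQ| = 15.2, Q = (-19.02, 22.84). Then |CQ| = |Q − C| = 25.80.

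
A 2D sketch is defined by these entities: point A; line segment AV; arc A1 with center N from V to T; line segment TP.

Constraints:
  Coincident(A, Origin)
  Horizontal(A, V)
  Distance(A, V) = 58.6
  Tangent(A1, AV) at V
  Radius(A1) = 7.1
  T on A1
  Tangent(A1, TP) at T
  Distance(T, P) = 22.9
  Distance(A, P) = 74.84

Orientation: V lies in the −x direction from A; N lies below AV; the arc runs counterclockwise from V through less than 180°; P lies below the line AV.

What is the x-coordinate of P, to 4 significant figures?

-69.15

Checks: ∠(NV, VA) = 90.00° ✓; |NT| = 7.100 ✓; ∠(NT, TP) = 90.00° ✓; |TP| = 22.90 ✓; |AP| = 74.84 ✓.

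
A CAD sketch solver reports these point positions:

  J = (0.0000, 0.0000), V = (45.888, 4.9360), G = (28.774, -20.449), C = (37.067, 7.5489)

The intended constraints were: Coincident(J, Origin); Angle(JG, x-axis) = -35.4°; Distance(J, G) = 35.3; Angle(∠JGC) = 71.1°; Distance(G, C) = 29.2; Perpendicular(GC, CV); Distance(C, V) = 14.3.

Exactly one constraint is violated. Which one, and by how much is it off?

Distance(C, V) = 14.3 — off by 5.10.

J = (0.00, 0.00) ✓; JG at -35.40° ✓; |JG| = 35.30 ✓; ∠JGC = 71.10° ✓; |GC| = 29.20 ✓; ∠(GC, CV) = 90.00° ✓; |CV| = 9.200 ✗.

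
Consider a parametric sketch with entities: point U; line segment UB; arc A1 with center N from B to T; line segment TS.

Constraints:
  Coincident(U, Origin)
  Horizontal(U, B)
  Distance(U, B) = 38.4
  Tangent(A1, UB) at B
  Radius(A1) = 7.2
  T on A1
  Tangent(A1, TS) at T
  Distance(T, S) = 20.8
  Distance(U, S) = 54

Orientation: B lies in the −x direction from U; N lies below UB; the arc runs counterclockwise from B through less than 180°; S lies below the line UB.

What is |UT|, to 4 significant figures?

46.12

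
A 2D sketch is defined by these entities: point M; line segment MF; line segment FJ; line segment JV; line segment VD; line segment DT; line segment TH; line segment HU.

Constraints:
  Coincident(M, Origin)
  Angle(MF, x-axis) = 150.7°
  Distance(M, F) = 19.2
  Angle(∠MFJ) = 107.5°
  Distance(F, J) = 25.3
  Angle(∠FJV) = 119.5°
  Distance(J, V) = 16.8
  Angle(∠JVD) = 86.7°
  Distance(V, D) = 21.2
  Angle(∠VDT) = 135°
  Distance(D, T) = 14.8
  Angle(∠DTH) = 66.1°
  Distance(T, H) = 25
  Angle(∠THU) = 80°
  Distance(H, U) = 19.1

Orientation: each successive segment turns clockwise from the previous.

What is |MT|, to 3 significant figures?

6.38

∠JVD = 86.7° gives VD at -75.6° from the x-axis; with |VD| = 21.2, D = (9.71, 18.7). ∠VDT = 135.0° gives DT at -121° from the x-axis; with |DT| = 14.8, T = (2.17, 6.00). Then |MT| = |T − M| = 6.38.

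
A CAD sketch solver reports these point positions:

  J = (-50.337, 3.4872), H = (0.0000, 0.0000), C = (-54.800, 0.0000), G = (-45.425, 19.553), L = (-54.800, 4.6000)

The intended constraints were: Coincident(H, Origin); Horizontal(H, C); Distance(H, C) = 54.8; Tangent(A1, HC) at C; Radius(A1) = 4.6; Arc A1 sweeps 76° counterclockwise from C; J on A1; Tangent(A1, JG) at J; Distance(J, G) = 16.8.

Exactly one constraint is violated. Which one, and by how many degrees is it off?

Tangent(A1, JG) at J — off by 3.00°.

H = (0.00, 0.00) ✓; H.y = 0.00, C.y = 0.00 ✓; |HC| = 54.80 ✓; ∠(LC, CH) = 90.00° ✓; |LC| = 4.600 ✓; bearing(L→J) − bearing(L→C) = 76.00° ✓; |LJ| = 4.600 ✓; ∠(LJ, JG) = 93.00° ✗; |JG| = 16.80 ✓.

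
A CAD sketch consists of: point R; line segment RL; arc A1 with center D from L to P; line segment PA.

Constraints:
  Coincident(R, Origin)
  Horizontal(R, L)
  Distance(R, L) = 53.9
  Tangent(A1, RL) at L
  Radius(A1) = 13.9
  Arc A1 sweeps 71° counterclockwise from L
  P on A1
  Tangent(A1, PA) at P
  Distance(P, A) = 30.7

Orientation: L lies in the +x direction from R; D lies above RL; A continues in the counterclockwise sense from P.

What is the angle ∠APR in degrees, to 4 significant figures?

117.0°

On A1, L sits at bearing -90° from D; a 71° counterclockwise sweep puts P at bearing -19°, so P = D + 13.9·(cos -19°, sin -19°) = (67.04, 9.375). The tangent condition forces DP to be normal to PA, so PA runs along (−sin -19°, cos -19°); with |PA| = 30.7, A = (77.04, 38.40). Then cos ∠APR = PA·PR / (|PA||PR|), giving 117.0°.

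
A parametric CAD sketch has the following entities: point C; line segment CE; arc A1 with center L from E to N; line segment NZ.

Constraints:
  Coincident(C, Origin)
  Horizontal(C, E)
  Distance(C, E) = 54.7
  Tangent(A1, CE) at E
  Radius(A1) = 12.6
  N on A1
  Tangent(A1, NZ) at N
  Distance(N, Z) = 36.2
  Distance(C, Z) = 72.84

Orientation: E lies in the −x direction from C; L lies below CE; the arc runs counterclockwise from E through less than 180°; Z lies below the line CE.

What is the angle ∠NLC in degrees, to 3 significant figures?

170°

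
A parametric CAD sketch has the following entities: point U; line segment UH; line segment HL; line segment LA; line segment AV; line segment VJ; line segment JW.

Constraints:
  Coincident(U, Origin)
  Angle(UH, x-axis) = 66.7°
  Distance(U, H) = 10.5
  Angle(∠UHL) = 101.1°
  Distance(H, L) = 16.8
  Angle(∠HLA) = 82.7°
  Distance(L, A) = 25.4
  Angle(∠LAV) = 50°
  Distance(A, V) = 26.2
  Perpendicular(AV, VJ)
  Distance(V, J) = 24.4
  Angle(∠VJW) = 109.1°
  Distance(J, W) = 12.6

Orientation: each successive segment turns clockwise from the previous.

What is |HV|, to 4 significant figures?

7.272

U is at the origin; UH runs at 66.7° with length 10.5, so H = (4.153, 9.644). ∠UHL = 101.1° gives HL at -12.20° from the x-axis; with |HL| = 16.8, L = (20.57, 6.093). ∠HLA = 82.7° gives LA at -109.5° from the x-axis; with |LA| = 25.4, A = (12.10, -17.85). ∠LAV = 50.0° gives AV at 120.5° from the x-axis; with |AV| = 26.2, V = (-1.202, 4.725). Then |HV| = |V − H| = 7.272.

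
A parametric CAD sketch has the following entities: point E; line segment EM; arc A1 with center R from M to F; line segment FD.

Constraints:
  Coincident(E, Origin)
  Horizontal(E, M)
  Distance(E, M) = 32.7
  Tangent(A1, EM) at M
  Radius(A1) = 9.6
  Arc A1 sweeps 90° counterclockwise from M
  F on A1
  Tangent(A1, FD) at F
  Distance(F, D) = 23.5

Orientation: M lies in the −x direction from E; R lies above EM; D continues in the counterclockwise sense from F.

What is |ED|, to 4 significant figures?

40.36

On A1, M sits at bearing -90° from R; a 90° counterclockwise sweep puts F at bearing 0°, so F = R + 9.6·(cos 0°, sin 0°) = (-23.10, 9.600). Since A1 is tangent to FD there, RF ⟂ FD, so FD runs along (−sin 0°, cos 0°); with |FD| = 23.5, D = (-23.10, 33.10). Then |ED| = |D − E| = 40.36.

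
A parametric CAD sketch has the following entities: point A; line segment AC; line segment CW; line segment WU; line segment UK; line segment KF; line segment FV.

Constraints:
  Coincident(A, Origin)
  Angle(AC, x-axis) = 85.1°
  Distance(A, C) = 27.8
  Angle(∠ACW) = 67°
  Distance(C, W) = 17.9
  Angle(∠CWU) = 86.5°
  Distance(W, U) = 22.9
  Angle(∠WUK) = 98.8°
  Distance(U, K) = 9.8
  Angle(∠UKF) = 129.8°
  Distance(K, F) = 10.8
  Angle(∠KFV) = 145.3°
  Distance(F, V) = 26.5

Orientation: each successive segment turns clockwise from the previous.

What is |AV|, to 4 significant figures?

39.18

∠UKF = 129.8° gives KF at 107.2° from the x-axis; with |KF| = 10.8, F = (-5.978, 13.86). ∠KFV = 145.3° gives FV at 72.50° from the x-axis; with |FV| = 26.5, V = (1.990, 39.13). Then |AV| = |V − A| = 39.18.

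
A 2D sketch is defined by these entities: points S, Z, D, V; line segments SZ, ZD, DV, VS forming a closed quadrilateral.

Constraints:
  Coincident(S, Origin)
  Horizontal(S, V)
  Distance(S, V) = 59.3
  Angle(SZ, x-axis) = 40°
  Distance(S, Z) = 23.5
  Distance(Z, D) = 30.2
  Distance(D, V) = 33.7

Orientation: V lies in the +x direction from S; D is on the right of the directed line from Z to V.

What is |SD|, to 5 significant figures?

31.282

Checks: |SV| = 59.30 ✓; |SZ| = 23.50 ✓; |ZD| = 30.20 ✓; |DV| = 33.70 ✓.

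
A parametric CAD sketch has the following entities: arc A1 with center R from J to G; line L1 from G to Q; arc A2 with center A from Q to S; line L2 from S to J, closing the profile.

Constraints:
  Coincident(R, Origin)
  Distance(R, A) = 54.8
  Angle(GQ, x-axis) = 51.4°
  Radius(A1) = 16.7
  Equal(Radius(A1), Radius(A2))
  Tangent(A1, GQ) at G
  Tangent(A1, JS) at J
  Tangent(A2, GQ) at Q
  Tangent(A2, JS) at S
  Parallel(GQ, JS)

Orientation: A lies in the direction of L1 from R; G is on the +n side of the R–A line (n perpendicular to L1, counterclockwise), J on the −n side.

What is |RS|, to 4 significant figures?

57.29

Tangency of A1 to both parallel lines with radius 16.7 puts G and J at R ± 16.7·n: G = (-13.05, 10.42), J = (13.05, -10.42). Equal radii place Q and S the same way about A: Q = A + 16.7·n = (21.14, 53.25), S = A − 16.7·n = (47.24, 32.41). Then |RS| = |S − R| = 57.29.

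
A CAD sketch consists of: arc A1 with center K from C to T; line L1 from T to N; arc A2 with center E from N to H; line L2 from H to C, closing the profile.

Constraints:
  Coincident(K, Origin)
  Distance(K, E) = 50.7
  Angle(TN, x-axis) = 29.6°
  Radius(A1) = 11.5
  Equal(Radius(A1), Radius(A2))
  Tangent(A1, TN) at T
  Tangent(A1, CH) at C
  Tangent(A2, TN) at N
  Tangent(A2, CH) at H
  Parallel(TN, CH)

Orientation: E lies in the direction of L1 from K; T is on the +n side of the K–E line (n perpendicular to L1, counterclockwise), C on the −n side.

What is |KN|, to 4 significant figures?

51.99

The slot axis is L1's direction at 29.6°, so u = (cos 29.6°, sin 29.6°) = (0.8695, 0.4939) and n = (−sin 29.6°, cos 29.6°) = (-0.4939, 0.8695). K is at the origin and E lies 50.7 along u from K, so E = 50.7·u = (44.08, 25.04). Tangency of A1 to both parallel lines with radius 11.5 puts T and C at K ± 11.5·n: T = (-5.680, 9.999), C = (5.680, -9.999). Equal radii place N and H the same way about E: N = E + 11.5·n = (38.40, 35.04), H = E − 11.5·n = (49.76, 15.04). Then |KN| = |N − K| = 51.99.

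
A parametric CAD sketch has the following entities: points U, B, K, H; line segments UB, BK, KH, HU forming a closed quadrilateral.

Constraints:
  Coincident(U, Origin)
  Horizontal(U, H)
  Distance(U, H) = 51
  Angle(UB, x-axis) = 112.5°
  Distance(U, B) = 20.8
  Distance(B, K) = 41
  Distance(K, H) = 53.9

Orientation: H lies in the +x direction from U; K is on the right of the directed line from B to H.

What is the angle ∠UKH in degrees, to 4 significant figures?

70.82°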